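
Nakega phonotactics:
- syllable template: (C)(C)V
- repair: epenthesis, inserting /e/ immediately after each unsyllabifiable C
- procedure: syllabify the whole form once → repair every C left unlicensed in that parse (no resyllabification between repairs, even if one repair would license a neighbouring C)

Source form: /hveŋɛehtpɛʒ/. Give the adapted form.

The consonants /h/, /ʒ/ cannot be parsed into a legal (C)(C)V syllable (no codas are permitted; onsets may contain at most 2 consonants).
Each unlicensed consonant becomes the onset of a new syllable: /h/ → /he/, /ʒ/ → /ʒe/.

hveŋɛehetpɛʒe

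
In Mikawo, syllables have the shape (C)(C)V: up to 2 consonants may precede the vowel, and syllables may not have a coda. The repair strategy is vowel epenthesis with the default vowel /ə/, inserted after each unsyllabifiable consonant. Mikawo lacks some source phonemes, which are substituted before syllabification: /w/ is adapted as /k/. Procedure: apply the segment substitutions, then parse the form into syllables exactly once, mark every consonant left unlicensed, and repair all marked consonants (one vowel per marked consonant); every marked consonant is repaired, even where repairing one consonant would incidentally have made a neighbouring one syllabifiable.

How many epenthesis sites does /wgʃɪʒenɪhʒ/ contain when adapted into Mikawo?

3

After substitution the input is /kgʃɪʒenɪhʒ/.
The unsyllabifiable consonants are /k/, /h/, /ʒ/; each receives one epenthetic vowel.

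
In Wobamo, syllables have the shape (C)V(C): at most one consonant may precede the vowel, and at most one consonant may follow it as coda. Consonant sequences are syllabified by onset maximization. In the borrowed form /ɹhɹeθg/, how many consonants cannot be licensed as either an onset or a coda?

Under (C)V(C), the unsyllabifiable consonants are /ɹ/, /h/, /g/ (at most one coda consonant is licensed; onsets are limited to one consonant).

3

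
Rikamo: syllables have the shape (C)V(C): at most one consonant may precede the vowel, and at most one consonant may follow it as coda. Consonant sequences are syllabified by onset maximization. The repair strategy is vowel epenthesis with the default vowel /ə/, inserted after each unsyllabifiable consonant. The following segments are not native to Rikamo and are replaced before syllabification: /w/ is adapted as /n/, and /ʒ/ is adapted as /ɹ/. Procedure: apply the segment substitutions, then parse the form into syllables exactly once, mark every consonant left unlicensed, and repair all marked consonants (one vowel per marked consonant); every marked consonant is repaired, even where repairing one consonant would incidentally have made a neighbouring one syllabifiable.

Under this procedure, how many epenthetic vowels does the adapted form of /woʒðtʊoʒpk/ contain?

3

After substitution the input is /noɹðtʊoɹpk/.
The unsyllabifiable consonants are /ð/, /p/, /k/; each receives one epenthetic vowel.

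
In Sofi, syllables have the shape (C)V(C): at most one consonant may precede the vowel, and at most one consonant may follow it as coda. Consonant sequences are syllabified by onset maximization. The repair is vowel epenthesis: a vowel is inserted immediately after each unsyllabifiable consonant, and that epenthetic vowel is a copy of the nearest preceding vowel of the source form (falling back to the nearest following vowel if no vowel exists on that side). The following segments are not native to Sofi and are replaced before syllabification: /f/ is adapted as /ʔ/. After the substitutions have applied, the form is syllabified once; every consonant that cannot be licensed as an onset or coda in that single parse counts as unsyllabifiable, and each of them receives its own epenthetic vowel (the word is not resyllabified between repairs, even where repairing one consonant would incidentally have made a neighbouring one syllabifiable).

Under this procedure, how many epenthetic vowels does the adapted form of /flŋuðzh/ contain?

After substitution the input is /ʔlŋuðzh/.
The unsyllabifiable consonants are /ʔ/, /l/, /z/, /h/; each receives one epenthetic vowel.

4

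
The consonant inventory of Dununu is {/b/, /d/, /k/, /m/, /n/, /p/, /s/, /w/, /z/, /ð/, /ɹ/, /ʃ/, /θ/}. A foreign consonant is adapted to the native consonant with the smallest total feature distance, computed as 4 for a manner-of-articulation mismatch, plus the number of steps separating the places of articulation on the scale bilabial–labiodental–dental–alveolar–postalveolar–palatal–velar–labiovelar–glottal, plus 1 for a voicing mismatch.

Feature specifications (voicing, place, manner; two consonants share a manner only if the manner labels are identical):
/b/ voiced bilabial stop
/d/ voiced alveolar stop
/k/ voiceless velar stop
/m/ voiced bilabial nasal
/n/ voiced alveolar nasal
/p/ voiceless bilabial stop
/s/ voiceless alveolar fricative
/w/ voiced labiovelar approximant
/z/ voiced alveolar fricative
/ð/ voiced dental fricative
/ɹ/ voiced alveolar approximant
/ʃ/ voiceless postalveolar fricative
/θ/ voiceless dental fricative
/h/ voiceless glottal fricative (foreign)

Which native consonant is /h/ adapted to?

/ʃ/ is closest: same manner (fricative), place distance 4 (glottal→postalveolar), same voicing; total 4. Next closest is /s/ at distance 5.

ʃ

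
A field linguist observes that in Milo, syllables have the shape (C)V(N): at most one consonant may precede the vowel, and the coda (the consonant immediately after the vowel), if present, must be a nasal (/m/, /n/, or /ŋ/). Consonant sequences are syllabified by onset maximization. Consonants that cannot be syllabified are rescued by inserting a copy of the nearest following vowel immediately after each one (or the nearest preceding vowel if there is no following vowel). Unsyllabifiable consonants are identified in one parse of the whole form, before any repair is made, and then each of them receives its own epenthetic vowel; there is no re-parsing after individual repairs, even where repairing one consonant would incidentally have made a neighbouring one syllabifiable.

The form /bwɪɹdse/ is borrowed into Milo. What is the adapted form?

bɪwɪɹedese

The consonants /b/, /ɹ/, /d/ cannot be parsed into a legal (C)V(N) syllable (only a nasal (/m/, /n/, or /ŋ/) is licensed in coda position; onsets are limited to one consonant).
Inserting the epenthetic vowel yields /b/ → /bɪ/, /ɹ/ → /ɹe/, /d/ → /de/.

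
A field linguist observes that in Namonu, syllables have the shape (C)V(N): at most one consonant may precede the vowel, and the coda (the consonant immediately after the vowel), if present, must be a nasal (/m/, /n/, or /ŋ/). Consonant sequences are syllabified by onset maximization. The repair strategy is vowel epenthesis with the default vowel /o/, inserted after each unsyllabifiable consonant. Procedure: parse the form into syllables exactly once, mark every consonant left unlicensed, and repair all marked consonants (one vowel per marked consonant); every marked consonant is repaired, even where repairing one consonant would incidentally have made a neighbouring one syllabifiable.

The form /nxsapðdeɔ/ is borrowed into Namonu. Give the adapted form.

noxosapoðodeɔ

The consonants /n/, /x/, /p/, /ð/ cannot be parsed into a legal (C)V(N) syllable (only a nasal (/m/, /n/, or /ŋ/) is licensed in coda position; onsets are limited to one consonant).
Inserting the epenthetic vowel yields /n/ → /no/, /x/ → /xo/, /p/ → /po/, /ð/ → /ðo/.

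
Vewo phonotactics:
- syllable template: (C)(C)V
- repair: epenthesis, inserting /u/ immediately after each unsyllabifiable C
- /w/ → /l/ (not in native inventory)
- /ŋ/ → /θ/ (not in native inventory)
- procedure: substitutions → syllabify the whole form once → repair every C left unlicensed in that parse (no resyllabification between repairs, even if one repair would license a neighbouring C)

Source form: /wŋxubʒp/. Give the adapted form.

luθxubuʒupu

Substitution: /w/ → /l/, /ŋ/ → /θ/, giving /lθxubʒp/.
Under (C)(C)V, the unsyllabifiable consonants are /l/, /b/, /ʒ/, /p/ (no codas are permitted; onsets may contain at most 2 consonants).
Epenthesis after each stranded consonant: /l/ → /lu/, /b/ → /bu/, /ʒ/ → /ʒu/, /p/ → /pu/.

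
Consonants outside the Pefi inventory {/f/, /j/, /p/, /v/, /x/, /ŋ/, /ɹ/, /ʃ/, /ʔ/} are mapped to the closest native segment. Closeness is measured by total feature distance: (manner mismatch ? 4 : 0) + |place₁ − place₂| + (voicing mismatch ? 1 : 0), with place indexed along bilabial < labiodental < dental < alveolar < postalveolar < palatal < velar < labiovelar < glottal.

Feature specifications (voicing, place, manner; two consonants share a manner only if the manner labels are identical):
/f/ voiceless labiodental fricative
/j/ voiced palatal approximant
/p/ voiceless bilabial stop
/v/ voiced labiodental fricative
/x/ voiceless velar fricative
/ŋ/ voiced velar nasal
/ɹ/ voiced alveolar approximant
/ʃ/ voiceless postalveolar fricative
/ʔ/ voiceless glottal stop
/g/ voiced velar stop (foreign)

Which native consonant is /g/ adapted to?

/ʔ/ is closest: same manner (stop), place distance 2 (velar→glottal), voicing differs (+1); total 3. Next closest is /ŋ/ at distance 4.

ʔ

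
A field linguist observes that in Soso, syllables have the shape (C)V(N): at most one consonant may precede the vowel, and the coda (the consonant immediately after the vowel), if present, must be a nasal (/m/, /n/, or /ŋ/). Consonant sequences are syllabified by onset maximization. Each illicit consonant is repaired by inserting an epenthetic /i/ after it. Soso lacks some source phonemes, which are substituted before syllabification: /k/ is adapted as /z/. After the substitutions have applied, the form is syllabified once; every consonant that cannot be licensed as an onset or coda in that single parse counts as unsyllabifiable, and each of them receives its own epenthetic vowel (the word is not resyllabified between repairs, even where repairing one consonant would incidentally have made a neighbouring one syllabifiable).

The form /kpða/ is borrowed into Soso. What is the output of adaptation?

Substitution: /k/ → /z/, giving /zpða/.
Syllabifying with onset maximization leaves /z/, /p/ stranded (only a nasal (/m/, /n/, or /ŋ/) is licensed in coda position; onsets are limited to one consonant).
Epenthesis after each stranded consonant: /z/ → /zi/, /p/ → /pi/.

zipiða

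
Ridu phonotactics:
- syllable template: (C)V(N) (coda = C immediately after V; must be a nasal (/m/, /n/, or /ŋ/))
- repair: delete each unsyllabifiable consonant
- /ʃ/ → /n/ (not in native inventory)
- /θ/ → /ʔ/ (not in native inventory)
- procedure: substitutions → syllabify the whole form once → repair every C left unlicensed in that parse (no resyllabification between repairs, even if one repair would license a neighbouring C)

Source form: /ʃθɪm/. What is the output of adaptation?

Substitution: /ʃ/ → /n/, /θ/ → /ʔ/, giving /nʔɪm/.
Syllabifying with onset maximization leaves /n/ stranded (only a nasal (/m/, /n/, or /ŋ/) is licensed in coda position; onsets are limited to one consonant).
Each unlicensed consonant is deleted: /n/.

ʔɪm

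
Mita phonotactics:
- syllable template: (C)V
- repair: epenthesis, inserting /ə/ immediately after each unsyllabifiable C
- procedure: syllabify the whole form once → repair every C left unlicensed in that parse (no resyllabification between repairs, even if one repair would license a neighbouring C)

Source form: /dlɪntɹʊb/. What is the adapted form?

dəlɪnətəɹʊbə

The consonants /d/, /n/, /t/, /b/ cannot be parsed into a legal (C)V syllable (no codas are permitted; onsets are limited to one consonant).
Each unlicensed consonant becomes the onset of a new syllable: /d/ → /də/, /n/ → /nə/, /t/ → /tə/, /b/ → /bə/.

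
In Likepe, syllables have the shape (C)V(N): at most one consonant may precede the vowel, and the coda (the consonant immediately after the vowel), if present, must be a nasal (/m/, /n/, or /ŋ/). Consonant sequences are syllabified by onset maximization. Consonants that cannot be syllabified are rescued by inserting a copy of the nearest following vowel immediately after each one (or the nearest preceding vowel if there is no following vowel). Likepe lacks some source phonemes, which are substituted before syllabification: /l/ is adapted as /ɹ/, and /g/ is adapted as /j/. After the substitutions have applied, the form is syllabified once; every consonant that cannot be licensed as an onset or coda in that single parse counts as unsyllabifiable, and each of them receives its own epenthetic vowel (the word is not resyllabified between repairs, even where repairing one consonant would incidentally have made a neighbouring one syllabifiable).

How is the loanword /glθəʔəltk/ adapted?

jəɹəθəʔəɹətəkə

Substitution: /g/ → /j/, /l/ → /ɹ/, giving /jɹθəʔəɹtk/.
Syllabifying with onset maximization leaves /j/, /ɹ/, /ɹ/, /t/, /k/ stranded (only a nasal (/m/, /n/, or /ŋ/) is licensed in coda position; onsets are limited to one consonant).
Each unlicensed consonant becomes the onset of a new syllable: /j/ → /jə/, /ɹ/ → /ɹə/, /ɹ/ → /ɹə/, /t/ → /tə/, /k/ → /kə/.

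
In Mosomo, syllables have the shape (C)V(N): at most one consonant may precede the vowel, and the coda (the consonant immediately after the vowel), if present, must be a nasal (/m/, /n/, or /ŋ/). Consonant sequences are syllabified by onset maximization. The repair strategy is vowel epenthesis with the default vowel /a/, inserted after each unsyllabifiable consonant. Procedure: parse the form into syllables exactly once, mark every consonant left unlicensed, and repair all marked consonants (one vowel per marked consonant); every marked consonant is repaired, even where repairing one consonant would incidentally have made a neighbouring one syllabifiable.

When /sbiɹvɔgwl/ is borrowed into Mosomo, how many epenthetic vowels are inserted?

5

The unsyllabifiable consonants are /s/, /ɹ/, /g/, /w/, /l/; each receives one epenthetic vowel.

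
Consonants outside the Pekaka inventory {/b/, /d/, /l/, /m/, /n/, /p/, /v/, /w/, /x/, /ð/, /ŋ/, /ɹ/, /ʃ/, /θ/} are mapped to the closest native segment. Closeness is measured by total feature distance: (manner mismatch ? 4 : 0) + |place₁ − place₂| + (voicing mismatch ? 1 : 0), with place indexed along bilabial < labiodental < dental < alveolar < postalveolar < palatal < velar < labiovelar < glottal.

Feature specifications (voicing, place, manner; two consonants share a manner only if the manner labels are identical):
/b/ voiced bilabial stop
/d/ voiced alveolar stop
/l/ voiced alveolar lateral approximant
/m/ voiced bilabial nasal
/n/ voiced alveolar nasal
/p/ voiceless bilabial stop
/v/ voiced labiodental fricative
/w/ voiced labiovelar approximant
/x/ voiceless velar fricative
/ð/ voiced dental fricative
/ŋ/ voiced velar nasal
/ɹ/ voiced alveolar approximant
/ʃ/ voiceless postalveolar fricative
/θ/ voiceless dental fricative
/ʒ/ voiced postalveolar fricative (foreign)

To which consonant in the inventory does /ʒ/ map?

ʃ

/ʃ/ is closest: same manner (fricative), place distance 0 (postalveolar→postalveolar), voicing differs (+1); total 1. Next closest is /ð/ at distance 2.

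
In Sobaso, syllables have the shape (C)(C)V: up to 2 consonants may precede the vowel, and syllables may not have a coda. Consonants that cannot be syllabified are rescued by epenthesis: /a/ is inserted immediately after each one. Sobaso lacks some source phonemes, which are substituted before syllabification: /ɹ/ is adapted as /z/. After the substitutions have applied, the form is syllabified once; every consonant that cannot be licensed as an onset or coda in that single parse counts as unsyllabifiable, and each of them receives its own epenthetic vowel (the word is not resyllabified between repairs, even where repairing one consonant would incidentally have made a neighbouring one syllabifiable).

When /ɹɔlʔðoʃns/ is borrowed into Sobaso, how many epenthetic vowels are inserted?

4

After substitution the input is /zɔlʔðoʃns/.
The unsyllabifiable consonants are /l/, /ʃ/, /n/, /s/; each receives one epenthetic vowel.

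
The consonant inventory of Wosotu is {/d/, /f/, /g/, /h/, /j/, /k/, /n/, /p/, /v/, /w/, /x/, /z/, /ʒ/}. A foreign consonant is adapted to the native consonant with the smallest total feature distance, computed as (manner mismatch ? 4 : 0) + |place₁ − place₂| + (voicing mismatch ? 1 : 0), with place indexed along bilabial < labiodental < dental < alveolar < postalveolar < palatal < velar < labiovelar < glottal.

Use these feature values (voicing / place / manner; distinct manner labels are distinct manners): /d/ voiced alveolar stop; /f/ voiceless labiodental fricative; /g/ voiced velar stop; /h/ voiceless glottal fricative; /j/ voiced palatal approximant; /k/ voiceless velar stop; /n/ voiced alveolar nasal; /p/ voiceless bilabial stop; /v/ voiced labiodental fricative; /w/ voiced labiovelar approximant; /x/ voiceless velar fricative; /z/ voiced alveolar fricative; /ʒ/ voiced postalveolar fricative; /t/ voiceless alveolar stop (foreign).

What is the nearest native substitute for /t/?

/d/ is closest: same manner (stop), place distance 0 (alveolar→alveolar), voicing differs (+1); total 1. Next closest is /k/ at distance 3.

d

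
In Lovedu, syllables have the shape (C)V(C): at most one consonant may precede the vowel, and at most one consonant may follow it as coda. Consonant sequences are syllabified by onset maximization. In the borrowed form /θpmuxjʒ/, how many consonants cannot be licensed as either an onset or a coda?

4

Under (C)V(C), the unsyllabifiable consonants are /θ/, /p/, /j/, /ʒ/ (at most one coda consonant is licensed; onsets are limited to one consonant).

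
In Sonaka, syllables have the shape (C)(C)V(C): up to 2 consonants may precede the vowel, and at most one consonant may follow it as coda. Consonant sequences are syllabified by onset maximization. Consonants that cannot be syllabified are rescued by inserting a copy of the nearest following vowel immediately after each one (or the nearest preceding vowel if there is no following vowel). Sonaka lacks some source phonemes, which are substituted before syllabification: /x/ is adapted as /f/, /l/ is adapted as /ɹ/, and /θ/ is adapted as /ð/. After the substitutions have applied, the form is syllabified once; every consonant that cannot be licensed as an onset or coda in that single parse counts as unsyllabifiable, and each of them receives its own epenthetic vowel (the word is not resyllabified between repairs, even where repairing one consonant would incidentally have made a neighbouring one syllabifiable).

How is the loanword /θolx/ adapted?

ðoɹfo

Substitution: /θ/ → /ð/, /l/ → /ɹ/, /x/ → /f/, giving /ðoɹf/.
The consonants /f/ cannot be parsed into a legal (C)(C)V(C) syllable (at most one coda consonant is licensed; onsets may contain at most 2 consonants).
Inserting the epenthetic vowel yields /f/ → /fo/.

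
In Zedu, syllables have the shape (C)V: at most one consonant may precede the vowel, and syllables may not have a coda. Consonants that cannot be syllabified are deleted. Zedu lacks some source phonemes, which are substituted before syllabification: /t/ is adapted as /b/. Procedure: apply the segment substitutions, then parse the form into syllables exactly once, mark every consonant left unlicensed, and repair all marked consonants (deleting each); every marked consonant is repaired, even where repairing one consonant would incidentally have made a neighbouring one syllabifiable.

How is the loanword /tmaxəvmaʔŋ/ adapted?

maxəma

Substitution: /t/ → /b/, giving /bmaxəvmaʔŋ/.
Syllabifying with onset maximization leaves /b/, /v/, /ʔ/, /ŋ/ stranded (no codas are permitted; onsets are limited to one consonant).
Each unlicensed consonant is deleted: /b/, /v/, /ʔ/, /ŋ/.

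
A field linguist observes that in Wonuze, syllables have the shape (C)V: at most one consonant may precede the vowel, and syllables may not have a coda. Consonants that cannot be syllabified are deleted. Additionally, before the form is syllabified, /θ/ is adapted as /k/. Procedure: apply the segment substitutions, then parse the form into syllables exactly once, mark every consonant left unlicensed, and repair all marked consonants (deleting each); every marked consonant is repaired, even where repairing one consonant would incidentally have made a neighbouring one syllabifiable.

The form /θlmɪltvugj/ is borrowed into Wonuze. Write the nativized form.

Substitution: /θ/ → /k/, giving /klmɪltvugj/.
Syllabifying with onset maximization leaves /k/, /l/, /l/, /t/, /g/, /j/ stranded (no codas are permitted; onsets are limited to one consonant).
Each unlicensed consonant is deleted: /k/, /l/, /l/, /t/, /g/, /j/.

mɪvu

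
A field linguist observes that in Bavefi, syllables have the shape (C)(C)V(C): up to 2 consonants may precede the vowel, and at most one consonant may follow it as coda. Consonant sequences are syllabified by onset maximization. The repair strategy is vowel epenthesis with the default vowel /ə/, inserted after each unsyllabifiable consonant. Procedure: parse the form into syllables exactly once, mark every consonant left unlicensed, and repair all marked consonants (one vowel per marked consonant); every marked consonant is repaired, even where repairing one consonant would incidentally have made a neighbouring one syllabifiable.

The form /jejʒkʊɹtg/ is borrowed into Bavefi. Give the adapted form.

Under (C)(C)V(C), the unsyllabifiable consonants are /t/, /g/ (at most one coda consonant is licensed; onsets may contain at most 2 consonants).
Each unlicensed consonant becomes the onset of a new syllable: /t/ → /tə/, /g/ → /gə/.

jejʒkʊɹtəgə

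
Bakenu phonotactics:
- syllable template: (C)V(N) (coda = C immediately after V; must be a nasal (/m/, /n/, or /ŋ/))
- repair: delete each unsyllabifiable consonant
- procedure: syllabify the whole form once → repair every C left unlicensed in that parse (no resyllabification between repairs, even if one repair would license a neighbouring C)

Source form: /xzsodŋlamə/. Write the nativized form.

Syllabifying with onset maximization leaves /x/, /z/, /d/, /ŋ/ stranded (only a nasal (/m/, /n/, or /ŋ/) is licensed in coda position; onsets are limited to one consonant).
Deletion applies to /x/, /z/, /d/, /ŋ/.

solamə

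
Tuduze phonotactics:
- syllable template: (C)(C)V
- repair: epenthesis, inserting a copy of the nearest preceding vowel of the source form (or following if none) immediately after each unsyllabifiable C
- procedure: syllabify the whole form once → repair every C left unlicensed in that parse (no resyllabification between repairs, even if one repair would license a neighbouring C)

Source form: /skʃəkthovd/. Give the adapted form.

səkʃəkəthovodo

Under (C)(C)V, the unsyllabifiable consonants are /s/, /k/, /v/, /d/ (no codas are permitted; onsets may contain at most 2 consonants).
Inserting the epenthetic vowel yields /s/ → /sə/, /k/ → /kə/, /v/ → /vo/, /d/ → /do/.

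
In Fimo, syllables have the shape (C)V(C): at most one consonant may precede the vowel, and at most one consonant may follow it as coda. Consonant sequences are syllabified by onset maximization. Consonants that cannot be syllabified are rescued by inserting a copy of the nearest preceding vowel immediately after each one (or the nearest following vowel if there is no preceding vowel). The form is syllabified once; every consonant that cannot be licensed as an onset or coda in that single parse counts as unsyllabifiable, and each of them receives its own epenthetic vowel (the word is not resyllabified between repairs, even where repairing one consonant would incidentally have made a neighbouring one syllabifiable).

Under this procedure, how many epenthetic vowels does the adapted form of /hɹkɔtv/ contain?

3

The unsyllabifiable consonants are /h/, /ɹ/, /v/; each receives one epenthetic vowel.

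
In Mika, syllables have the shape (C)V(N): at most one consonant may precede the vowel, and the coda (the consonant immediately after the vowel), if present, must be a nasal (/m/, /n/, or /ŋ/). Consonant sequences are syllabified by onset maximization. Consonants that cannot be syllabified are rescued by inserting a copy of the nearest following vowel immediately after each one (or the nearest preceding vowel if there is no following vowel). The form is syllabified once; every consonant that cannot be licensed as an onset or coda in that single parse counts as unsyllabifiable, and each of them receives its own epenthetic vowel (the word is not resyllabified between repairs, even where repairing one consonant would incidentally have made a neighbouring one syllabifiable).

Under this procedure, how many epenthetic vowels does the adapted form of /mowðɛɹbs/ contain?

The unsyllabifiable consonants are /w/, /ɹ/, /b/, /s/; each receives one epenthetic vowel.

4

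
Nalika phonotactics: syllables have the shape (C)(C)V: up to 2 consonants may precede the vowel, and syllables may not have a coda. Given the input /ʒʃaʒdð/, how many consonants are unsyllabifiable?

Syllabifying with onset maximization leaves /ʒ/, /d/, /ð/ stranded (no codas are permitted; onsets may contain at most 2 consonants).

3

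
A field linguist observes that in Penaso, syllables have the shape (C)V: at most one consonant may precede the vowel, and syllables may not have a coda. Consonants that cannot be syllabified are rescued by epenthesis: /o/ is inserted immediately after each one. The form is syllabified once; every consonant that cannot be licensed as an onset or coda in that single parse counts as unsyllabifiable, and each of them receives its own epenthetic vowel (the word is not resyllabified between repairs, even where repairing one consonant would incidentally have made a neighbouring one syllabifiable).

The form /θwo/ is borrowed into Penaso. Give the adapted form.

The consonants /θ/ cannot be parsed into a legal (C)V syllable (no codas are permitted; onsets are limited to one consonant).
Each unlicensed consonant becomes the onset of a new syllable: /θ/ → /θo/.

θowo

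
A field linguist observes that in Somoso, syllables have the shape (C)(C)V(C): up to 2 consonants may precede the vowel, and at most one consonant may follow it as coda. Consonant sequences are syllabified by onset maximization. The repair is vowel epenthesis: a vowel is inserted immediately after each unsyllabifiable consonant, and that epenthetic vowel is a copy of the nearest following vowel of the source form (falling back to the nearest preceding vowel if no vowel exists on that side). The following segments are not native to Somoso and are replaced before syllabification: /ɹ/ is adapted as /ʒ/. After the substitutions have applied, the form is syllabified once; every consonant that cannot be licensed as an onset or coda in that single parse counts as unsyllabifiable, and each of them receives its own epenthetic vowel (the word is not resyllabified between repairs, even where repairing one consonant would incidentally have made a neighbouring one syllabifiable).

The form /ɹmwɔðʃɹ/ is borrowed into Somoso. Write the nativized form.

Substitution: /ɹ/ → /ʒ/, giving /ʒmwɔðʃʒ/.
Syllabifying with onset maximization leaves /ʒ/, /ʃ/, /ʒ/ stranded (at most one coda consonant is licensed; onsets may contain at most 2 consonants).
Each unlicensed consonant becomes the onset of a new syllable: /ʒ/ → /ʒɔ/, /ʃ/ → /ʃɔ/, /ʒ/ → /ʒɔ/.

ʒɔmwɔðʃɔʒɔ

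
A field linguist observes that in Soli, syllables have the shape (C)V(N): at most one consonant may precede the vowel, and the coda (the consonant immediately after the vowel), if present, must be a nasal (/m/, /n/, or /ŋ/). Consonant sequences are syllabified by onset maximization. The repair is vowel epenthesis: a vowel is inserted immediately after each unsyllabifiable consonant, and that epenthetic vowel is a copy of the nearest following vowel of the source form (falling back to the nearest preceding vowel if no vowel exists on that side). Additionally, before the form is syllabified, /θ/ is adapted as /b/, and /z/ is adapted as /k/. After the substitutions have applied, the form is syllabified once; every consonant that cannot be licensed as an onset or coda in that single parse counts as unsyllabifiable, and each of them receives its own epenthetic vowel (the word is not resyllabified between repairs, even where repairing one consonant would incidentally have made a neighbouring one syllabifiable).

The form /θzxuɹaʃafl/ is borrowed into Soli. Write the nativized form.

bukuxuɹaʃafala

Substitution: /θ/ → /b/, /z/ → /k/, giving /bkxuɹaʃafl/.
Syllabifying with onset maximization leaves /b/, /k/, /f/, /l/ stranded (only a nasal (/m/, /n/, or /ŋ/) is licensed in coda position; onsets are limited to one consonant).
Each unlicensed consonant becomes the onset of a new syllable: /b/ → /bu/, /k/ → /ku/, /f/ → /fa/, /l/ → /la/.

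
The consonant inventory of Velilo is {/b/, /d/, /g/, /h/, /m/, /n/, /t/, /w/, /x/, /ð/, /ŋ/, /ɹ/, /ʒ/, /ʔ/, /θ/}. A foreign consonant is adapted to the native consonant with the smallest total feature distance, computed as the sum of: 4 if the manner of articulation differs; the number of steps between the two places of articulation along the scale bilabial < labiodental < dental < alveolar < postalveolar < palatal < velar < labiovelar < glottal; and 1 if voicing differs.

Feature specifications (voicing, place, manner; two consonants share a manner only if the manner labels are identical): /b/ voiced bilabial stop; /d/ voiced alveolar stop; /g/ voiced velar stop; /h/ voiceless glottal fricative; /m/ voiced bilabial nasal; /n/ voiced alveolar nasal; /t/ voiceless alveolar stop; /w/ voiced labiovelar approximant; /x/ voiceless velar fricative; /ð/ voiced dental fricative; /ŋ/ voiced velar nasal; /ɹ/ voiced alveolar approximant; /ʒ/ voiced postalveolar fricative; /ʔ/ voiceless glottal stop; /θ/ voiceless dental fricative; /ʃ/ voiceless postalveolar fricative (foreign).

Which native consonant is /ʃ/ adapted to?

/ʒ/ is closest: same manner (fricative), place distance 0 (postalveolar→postalveolar), voicing differs (+1); total 1. Next closest is /x/ at distance 2.

ʒ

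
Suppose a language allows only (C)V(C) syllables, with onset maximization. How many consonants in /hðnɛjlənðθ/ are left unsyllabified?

The consonants /h/, /ð/, /ð/, /θ/ cannot be parsed into a legal (C)V(C) syllable (at most one coda consonant is licensed; onsets are limited to one consonant).

4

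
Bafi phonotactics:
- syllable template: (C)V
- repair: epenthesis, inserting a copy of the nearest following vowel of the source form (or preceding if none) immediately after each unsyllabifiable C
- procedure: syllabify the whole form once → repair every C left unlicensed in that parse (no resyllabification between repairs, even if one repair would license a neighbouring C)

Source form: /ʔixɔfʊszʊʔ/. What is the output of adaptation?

ʔixɔfʊsʊzʊʔʊ

The consonants /s/, /ʔ/ cannot be parsed into a legal (C)V syllable (no codas are permitted; onsets are limited to one consonant).
Inserting the epenthetic vowel yields /s/ → /sʊ/, /ʔ/ → /ʔʊ/.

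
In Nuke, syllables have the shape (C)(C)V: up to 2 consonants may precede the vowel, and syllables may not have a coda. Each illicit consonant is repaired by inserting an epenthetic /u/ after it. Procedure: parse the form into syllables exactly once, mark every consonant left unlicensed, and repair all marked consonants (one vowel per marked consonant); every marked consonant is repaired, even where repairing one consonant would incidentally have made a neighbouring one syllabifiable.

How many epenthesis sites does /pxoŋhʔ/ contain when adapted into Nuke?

The unsyllabifiable consonants are /ŋ/, /h/, /ʔ/; each receives one epenthetic vowel.

3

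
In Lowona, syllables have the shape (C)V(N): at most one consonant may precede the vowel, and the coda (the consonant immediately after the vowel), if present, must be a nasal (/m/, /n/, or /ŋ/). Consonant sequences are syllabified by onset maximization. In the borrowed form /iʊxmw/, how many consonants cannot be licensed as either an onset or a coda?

Under (C)V(N), the unsyllabifiable consonants are /x/, /m/, /w/ (only a nasal (/m/, /n/, or /ŋ/) is licensed in coda position; onsets are limited to one consonant).

3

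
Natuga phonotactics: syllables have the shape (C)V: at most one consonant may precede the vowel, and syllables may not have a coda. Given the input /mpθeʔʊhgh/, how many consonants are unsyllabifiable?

5

The consonants /m/, /p/, /h/, /g/, /h/ cannot be parsed into a legal (C)V syllable (no codas are permitted; onsets are limited to one consonant).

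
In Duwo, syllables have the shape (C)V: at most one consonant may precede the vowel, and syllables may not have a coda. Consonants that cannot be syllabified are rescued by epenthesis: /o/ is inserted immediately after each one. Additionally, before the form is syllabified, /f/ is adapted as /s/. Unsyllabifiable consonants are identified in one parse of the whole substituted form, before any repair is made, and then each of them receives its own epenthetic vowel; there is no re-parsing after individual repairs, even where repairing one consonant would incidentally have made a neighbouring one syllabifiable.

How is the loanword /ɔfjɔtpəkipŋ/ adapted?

ɔsojɔtopəkipoŋo

Substitution: /f/ → /s/, giving /ɔsjɔtpəkipŋ/.
Syllabifying with onset maximization leaves /s/, /t/, /p/, /ŋ/ stranded (no codas are permitted; onsets are limited to one consonant).
Epenthesis after each stranded consonant: /s/ → /so/, /t/ → /to/, /p/ → /po/, /ŋ/ → /ŋo/.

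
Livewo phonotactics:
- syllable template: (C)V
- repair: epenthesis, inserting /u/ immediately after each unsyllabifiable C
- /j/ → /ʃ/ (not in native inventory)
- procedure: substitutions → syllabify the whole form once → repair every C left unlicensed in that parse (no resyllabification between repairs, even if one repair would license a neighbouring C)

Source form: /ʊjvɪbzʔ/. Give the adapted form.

Substitution: /j/ → /ʃ/, giving /ʊʃvɪbzʔ/.
Syllabifying with onset maximization leaves /ʃ/, /b/, /z/, /ʔ/ stranded (no codas are permitted; onsets are limited to one consonant).
Inserting the epenthetic vowel yields /ʃ/ → /ʃu/, /b/ → /bu/, /z/ → /zu/, /ʔ/ → /ʔu/.

ʊʃuvɪbuzuʔu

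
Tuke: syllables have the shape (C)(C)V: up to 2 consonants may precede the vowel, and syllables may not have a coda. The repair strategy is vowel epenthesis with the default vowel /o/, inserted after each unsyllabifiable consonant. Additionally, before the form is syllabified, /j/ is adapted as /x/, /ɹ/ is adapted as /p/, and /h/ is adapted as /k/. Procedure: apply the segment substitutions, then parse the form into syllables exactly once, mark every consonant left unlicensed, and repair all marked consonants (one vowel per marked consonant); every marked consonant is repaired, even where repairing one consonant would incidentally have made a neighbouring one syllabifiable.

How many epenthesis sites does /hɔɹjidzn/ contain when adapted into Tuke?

3

After substitution the input is /kɔpxidzn/.
The unsyllabifiable consonants are /d/, /z/, /n/; each receives one epenthetic vowel.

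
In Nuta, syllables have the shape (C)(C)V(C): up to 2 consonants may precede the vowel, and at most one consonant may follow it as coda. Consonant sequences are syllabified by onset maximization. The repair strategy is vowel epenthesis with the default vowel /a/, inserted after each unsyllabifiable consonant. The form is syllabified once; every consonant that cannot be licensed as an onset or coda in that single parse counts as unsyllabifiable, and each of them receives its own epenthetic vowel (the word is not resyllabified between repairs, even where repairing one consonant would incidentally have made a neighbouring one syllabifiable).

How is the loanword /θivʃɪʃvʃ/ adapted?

Syllabifying with onset maximization leaves /v/, /ʃ/ stranded (at most one coda consonant is licensed; onsets may contain at most 2 consonants).
Each unlicensed consonant becomes the onset of a new syllable: /v/ → /va/, /ʃ/ → /ʃa/.

θivʃɪʃvaʃa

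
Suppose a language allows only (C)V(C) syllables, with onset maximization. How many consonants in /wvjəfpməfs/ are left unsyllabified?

4

Syllabifying with onset maximization leaves /w/, /v/, /p/, /s/ stranded (at most one coda consonant is licensed; onsets are limited to one consonant).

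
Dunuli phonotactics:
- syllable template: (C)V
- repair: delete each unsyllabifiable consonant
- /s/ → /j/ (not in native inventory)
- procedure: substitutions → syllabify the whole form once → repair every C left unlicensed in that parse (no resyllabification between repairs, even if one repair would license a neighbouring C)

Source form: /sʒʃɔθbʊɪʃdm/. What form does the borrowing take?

ʃɔbʊɪ

Substitution: /s/ → /j/, giving /jʒʃɔθbʊɪʃdm/.
Under (C)V, the unsyllabifiable consonants are /j/, /ʒ/, /θ/, /ʃ/, /d/, /m/ (no codas are permitted; onsets are limited to one consonant).
Each unlicensed consonant is deleted: /j/, /ʒ/, /θ/, /ʃ/, /d/, /m/.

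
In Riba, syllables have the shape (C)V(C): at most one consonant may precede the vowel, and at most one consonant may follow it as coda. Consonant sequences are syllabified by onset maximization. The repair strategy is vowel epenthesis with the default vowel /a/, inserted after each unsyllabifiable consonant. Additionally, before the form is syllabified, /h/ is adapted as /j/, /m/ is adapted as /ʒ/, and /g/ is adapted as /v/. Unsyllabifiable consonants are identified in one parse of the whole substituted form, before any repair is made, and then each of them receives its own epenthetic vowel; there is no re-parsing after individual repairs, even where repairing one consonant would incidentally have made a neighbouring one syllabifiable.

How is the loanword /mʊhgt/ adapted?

ʒʊjvata

Substitution: /m/ → /ʒ/, /h/ → /j/, /g/ → /v/, giving /ʒʊjvt/.
The consonants /v/, /t/ cannot be parsed into a legal (C)V(C) syllable (at most one coda consonant is licensed; onsets are limited to one consonant).
Inserting the epenthetic vowel yields /v/ → /va/, /t/ → /ta/.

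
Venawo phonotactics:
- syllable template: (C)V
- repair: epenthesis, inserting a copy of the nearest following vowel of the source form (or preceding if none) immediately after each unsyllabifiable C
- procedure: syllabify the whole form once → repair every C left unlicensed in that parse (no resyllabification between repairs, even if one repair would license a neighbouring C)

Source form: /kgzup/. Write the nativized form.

kuguzupu

Syllabifying with onset maximization leaves /k/, /g/, /p/ stranded (no codas are permitted; onsets are limited to one consonant).
Inserting the epenthetic vowel yields /k/ → /ku/, /g/ → /gu/, /p/ → /pu/.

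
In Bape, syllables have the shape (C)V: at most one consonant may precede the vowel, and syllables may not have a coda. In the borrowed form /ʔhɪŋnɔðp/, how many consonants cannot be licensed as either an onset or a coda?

Under (C)V, the unsyllabifiable consonants are /ʔ/, /ŋ/, /ð/, /p/ (no codas are permitted; onsets are limited to one consonant).

4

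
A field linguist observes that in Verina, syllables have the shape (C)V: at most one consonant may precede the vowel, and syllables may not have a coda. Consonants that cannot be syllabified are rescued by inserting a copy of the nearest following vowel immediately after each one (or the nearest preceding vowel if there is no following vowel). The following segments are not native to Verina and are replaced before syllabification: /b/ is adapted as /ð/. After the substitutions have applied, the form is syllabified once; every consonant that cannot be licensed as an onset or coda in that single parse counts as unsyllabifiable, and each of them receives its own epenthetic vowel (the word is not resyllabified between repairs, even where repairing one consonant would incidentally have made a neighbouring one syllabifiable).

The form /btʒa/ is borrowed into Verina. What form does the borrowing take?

ðataʒa

Substitution: /b/ → /ð/, giving /ðtʒa/.
Syllabifying with onset maximization leaves /ð/, /t/ stranded (no codas are permitted; onsets are limited to one consonant).
Inserting the epenthetic vowel yields /ð/ → /ða/, /t/ → /ta/.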